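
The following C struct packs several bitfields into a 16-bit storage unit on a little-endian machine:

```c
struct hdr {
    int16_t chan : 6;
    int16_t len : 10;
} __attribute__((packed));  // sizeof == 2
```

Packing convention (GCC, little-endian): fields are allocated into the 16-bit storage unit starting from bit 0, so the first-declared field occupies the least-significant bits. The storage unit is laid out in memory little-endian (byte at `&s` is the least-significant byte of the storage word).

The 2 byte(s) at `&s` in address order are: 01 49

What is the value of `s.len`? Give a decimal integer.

[0]=0x01 [1]=0x49 (little-endian) → word 0x4901
chan [0+:6] = (word>>0) & 0x3f = 1
len [6+:10] = (word>>6) & 0x3ff = 292  ←
len signed 10b, MSB=0: value = 292

292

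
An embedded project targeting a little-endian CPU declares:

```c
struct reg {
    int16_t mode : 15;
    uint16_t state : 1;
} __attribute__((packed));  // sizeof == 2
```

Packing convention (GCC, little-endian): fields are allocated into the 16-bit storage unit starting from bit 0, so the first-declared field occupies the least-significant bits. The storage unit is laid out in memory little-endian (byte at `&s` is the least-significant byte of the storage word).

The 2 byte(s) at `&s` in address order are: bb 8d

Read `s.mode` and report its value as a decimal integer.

[0]=0xbb [1]=0x8d (little-endian) → word 0x8dbb
mode [0+:15] = (word>>0) & 0x7fff = 3515  ←
state [15+:1] = (word>>15) & 0x1 = 1
mode signed 15b, MSB=0: value = 3515

3515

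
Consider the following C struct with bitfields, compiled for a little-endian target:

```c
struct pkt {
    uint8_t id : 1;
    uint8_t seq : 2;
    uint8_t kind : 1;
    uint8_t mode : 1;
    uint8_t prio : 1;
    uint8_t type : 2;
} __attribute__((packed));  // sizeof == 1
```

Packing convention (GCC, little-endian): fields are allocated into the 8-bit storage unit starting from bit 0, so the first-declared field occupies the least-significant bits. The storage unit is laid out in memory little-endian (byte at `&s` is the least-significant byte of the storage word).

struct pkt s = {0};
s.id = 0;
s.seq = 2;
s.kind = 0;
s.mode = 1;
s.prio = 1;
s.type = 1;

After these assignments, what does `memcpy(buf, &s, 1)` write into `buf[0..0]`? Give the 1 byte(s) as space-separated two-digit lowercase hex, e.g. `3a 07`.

74

id (1b) val=0 bits=0x0 at bit 0: 0x00
seq (2b) val=2 bits=0x2 at bit 1: 0x04
kind (1b) val=0 bits=0x0 at bit 3: 0x04
mode (1b) val=1 bits=0x1 at bit 4: 0x14
prio (1b) val=1 bits=0x1 at bit 5: 0x34
type (2b) val=1 bits=0x1 at bit 6: 0x74
word = 0x74 → little-endian bytes:
  [0]=0x74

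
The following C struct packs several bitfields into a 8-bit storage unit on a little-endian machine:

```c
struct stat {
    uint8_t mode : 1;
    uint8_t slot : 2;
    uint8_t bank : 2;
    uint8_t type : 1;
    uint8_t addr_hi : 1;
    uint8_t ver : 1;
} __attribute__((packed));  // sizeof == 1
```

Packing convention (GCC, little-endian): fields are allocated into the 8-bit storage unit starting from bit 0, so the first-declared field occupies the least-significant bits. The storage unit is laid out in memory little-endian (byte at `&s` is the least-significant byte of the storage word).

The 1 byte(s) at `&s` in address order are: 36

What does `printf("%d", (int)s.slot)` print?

[0]=0x36 (little-endian) → word 0x36
mode [0+:1] = (word>>0) & 0x1 = 0
slot [1+:2] = (word>>1) & 0x3 = 3  ←
bank [3+:2] = (word>>3) & 0x3 = 2
type [5+:1] = (word>>5) & 0x1 = 1
addr_hi [6+:1] = (word>>6) & 0x1 = 0
ver [7+:1] = (word>>7) & 0x1 = 0

3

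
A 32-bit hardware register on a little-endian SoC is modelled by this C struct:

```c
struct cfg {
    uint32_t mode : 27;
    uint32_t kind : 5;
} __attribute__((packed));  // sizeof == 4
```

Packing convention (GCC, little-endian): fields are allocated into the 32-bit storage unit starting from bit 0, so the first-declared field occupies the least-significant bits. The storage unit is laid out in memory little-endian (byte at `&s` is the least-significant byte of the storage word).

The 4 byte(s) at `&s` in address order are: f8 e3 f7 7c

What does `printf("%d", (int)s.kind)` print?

15

[0]=0xf8 [1]=0xe3 [2]=0xf7 [3]=0x7c (little-endian) → word 0x7cf7e3f8
mode [0+:27] = (word>>0) & 0x7ffffff = 83354616
kind [27+:5] = (word>>27) & 0x1f = 15  ←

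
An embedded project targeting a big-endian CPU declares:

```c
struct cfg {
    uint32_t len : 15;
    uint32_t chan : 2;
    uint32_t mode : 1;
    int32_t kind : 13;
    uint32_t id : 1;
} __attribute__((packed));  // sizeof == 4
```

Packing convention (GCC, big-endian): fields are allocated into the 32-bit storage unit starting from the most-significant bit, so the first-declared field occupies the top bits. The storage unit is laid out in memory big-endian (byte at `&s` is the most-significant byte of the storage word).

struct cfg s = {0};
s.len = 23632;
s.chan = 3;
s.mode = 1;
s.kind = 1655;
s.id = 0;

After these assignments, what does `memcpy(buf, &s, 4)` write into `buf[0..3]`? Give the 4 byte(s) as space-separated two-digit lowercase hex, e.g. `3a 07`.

len:15 = 23632 → 0x5c50 << 17 → word 0xb8a00000
chan:2 = 3 → 0x3 << 15 → word 0xb8a18000
mode:1 = 1 → 0x1 << 14 → word 0xb8a1c000
kind:13 = 1655 → 0x677 << 1 → word 0xb8a1ccee
id:1 = 0 → 0x0 << 0 → word 0xb8a1ccee
word = 0xb8a1ccee → big-endian bytes:
  [0]=0xb8  [1]=0xa1  [2]=0xcc  [3]=0xee

b8 a1 cc ee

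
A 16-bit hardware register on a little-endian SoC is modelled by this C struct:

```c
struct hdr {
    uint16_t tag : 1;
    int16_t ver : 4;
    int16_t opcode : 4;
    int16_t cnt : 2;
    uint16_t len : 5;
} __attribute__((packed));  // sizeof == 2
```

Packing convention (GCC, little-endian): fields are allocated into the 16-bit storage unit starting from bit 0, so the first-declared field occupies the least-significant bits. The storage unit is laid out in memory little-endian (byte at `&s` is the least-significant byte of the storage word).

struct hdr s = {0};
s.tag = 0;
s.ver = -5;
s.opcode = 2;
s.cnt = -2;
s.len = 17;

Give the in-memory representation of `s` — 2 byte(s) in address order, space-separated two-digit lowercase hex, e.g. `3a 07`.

tag (1b) val=0 bits=0x0 at bit 0: 0x0000
ver (4b) val=-5 bits=0xb at bit 1: 0x0016
opcode (4b) val=2 bits=0x2 at bit 5: 0x0056
cnt (2b) val=-2 bits=0x2 at bit 9: 0x0456
len (5b) val=17 bits=0x11 at bit 11: 0x8c56
word = 0x8c56 → little-endian bytes:
  [0]=0x56  [1]=0x8c

56 8c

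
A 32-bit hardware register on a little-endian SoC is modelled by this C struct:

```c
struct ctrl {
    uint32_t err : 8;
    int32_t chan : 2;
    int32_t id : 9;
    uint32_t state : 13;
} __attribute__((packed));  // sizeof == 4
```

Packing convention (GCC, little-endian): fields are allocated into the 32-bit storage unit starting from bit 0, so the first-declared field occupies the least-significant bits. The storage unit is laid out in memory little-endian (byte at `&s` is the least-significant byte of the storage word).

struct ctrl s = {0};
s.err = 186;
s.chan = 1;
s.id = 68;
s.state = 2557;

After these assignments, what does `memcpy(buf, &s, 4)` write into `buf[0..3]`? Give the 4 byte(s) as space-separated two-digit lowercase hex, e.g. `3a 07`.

err:8 = 186 → 0xba << 0 → word 0x000000ba
chan:2 = 1 → 0x1 << 8 → word 0x000001ba
id:9 = 68 → 0x44 << 10 → word 0x000111ba
state:13 = 2557 → 0x9fd << 19 → word 0x4fe911ba
word = 0x4fe911ba → little-endian bytes:
  [0]=0xba  [1]=0x11  [2]=0xe9  [3]=0x4f

ba 11 e9 4f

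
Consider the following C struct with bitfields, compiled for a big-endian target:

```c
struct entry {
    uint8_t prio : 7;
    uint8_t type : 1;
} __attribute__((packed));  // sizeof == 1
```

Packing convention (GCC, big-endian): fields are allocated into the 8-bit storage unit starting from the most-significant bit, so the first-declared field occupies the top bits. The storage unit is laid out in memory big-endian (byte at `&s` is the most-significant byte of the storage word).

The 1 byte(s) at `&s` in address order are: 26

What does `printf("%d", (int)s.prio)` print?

[0]=0x26 (big-endian) → word 0x26
prio [1+:7] = (word>>1) & 0x7f = 19  ←
type [0+:1] = (word>>0) & 0x1 = 0

19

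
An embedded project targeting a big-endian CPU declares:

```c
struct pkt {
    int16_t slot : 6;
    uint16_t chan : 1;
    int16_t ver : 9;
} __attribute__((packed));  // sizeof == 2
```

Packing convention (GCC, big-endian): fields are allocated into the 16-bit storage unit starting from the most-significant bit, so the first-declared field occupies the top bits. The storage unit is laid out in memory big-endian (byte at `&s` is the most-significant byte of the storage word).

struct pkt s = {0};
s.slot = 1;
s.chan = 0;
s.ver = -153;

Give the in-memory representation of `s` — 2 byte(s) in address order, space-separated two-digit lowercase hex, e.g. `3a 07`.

05 67

slot (6b) val=1 bits=0x1 at bit 10: 0x0400
chan (1b) val=0 bits=0x0 at bit 9: 0x0400
ver (9b) val=-153 bits=0x167 at bit 0: 0x0567
word = 0x0567 → big-endian bytes:
  [0]=0x05  [1]=0x67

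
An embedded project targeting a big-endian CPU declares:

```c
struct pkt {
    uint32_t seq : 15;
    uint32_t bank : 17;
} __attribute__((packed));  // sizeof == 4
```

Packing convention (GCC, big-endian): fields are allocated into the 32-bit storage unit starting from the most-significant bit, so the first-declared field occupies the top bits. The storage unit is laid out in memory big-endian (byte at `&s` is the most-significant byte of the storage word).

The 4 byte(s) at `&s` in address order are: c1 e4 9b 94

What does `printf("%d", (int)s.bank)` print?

39828

[0]=0xc1 [1]=0xe4 [2]=0x9b [3]=0x94 (big-endian) → word 0xc1e49b94
seq:15 @ bit 17 → (0xc1e49b94>>17)&0x7fff = 0x60f2
bank:17 @ bit 0 → (0xc1e49b94>>0)&0x1ffff = 0x9b94  ←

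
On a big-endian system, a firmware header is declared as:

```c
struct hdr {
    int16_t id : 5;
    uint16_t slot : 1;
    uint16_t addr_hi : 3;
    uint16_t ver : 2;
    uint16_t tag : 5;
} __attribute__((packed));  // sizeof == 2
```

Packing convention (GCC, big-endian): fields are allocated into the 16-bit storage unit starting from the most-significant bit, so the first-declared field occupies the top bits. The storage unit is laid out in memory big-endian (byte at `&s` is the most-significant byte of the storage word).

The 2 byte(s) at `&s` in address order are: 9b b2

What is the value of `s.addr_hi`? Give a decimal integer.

[0]=0x9b [1]=0xb2 (big-endian) → word 0x9bb2
id:5 @ bit 11 → (0x9bb2>>11)&0x1f = 0x13
slot:1 @ bit 10 → (0x9bb2>>10)&0x1 = 0x0
addr_hi:3 @ bit 7 → (0x9bb2>>7)&0x7 = 0x7  ←
ver:2 @ bit 5 → (0x9bb2>>5)&0x3 = 0x1
tag:5 @ bit 0 → (0x9bb2>>0)&0x1f = 0x12

7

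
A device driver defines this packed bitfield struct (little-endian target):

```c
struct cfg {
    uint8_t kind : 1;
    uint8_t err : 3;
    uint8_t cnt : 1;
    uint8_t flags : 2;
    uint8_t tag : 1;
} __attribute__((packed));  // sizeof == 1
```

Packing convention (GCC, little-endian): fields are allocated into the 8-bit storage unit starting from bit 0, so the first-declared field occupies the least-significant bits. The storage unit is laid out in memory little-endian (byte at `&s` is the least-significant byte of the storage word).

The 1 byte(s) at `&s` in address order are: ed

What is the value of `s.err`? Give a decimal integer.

6

[0]=0xed (little-endian) → word 0xed
kind:1 @ bit 0 → (0xed>>0)&0x1 = 0x1
err:3 @ bit 1 → (0xed>>1)&0x7 = 0x6  ←
cnt:1 @ bit 4 → (0xed>>4)&0x1 = 0x0
flags:2 @ bit 5 → (0xed>>5)&0x3 = 0x3
tag:1 @ bit 7 → (0xed>>7)&0x1 = 0x1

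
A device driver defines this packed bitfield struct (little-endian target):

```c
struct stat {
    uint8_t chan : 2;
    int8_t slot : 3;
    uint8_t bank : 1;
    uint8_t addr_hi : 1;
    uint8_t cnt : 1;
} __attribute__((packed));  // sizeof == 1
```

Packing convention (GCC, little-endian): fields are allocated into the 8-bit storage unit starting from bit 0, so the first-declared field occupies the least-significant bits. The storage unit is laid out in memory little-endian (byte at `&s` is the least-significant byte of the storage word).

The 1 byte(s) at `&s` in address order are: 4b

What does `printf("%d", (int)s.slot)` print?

2

[0]=0x4b (little-endian) → word 0x4b
chan:2 @ bit 0 → (0x4b>>0)&0x3 = 0x3
slot:3 @ bit 2 → (0x4b>>2)&0x7 = 0x2  ←
bank:1 @ bit 5 → (0x4b>>5)&0x1 = 0x0
addr_hi:1 @ bit 6 → (0x4b>>6)&0x1 = 0x1
cnt:1 @ bit 7 → (0x4b>>7)&0x1 = 0x0
slot signed 3b, MSB=0: value = 2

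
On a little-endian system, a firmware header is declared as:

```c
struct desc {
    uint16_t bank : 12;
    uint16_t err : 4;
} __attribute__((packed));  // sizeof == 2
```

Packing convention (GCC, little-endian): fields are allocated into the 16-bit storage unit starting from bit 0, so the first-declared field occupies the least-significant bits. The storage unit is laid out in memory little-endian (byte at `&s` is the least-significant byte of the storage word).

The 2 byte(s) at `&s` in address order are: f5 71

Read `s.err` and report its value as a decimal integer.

7

[0]=0xf5 [1]=0x71 (little-endian) → word 0x71f5
bank:12 @ bit 0 → (0x71f5>>0)&0xfff = 0x1f5
err:4 @ bit 12 → (0x71f5>>12)&0xf = 0x7  ←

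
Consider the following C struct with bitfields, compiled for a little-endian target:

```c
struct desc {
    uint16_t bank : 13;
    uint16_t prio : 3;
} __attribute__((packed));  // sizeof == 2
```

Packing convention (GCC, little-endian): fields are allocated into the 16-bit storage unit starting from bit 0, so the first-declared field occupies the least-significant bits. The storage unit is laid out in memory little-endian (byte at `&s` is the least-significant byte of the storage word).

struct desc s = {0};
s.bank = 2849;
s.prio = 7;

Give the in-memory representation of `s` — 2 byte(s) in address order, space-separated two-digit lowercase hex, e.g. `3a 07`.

21 eb

bank:13 = 2849 → 0xb21 << 0 → word 0x0b21
prio:3 = 7 → 0x7 << 13 → word 0xeb21
word = 0xeb21 → little-endian bytes:
  [0]=0x21  [1]=0xeb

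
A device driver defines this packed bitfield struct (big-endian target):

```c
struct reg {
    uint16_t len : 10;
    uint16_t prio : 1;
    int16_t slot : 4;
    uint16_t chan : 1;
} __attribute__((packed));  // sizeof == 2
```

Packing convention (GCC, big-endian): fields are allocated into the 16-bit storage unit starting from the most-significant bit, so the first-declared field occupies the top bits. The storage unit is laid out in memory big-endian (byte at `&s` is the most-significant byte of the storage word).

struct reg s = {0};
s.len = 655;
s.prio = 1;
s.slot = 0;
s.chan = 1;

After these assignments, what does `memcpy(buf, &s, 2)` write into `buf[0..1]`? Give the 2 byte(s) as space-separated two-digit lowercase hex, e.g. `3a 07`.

len:10 = 655 → 0x28f << 6 → word 0xa3c0
prio:1 = 1 → 0x1 << 5 → word 0xa3e0
slot:4 = 0 → 0x0 << 1 → word 0xa3e0
chan:1 = 1 → 0x1 << 0 → word 0xa3e1
word = 0xa3e1 → big-endian bytes:
  [0]=0xa3  [1]=0xe1

a3 e1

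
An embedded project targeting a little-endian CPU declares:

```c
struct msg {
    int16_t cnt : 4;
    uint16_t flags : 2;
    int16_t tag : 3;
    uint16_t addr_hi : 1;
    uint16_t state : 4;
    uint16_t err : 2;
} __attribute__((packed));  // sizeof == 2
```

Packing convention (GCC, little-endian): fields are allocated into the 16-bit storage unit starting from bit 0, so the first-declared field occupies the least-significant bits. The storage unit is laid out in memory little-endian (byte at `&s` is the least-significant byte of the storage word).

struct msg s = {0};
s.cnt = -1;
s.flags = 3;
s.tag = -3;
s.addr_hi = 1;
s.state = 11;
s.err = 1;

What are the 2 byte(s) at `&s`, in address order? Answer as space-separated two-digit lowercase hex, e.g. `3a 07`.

7f 6f

cnt:4 = -1 → 0xf << 0 → word 0x000f
flags:2 = 3 → 0x3 << 4 → word 0x003f
tag:3 = -3 → 0x5 << 6 → word 0x017f
addr_hi:1 = 1 → 0x1 << 9 → word 0x037f
state:4 = 11 → 0xb << 10 → word 0x2f7f
err:2 = 1 → 0x1 << 14 → word 0x6f7f
word = 0x6f7f → little-endian bytes:
  [0]=0x7f  [1]=0x6f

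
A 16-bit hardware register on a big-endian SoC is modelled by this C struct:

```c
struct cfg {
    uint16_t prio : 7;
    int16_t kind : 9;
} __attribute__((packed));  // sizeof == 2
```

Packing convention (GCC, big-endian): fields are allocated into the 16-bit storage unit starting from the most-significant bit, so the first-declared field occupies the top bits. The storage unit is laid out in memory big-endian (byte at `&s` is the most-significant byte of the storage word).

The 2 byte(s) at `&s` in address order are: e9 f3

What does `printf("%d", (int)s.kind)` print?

-13

[0]=0xe9 [1]=0xf3 (big-endian) → word 0xe9f3
prio [9+:7] = (word>>9) & 0x7f = 116
kind [0+:9] = (word>>0) & 0x1ff = 499  ←
kind signed 9b, MSB=1: 499 - 512 = -13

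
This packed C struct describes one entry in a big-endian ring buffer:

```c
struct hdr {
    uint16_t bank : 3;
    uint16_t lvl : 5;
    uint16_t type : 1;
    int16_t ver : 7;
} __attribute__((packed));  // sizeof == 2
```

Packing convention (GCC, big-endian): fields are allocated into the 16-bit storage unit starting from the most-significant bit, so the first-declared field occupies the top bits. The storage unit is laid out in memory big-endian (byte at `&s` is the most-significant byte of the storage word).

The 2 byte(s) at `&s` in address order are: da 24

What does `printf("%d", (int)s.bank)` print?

6

[0]=0xda [1]=0x24 (big-endian) → word 0xda24
bank [13+:3] = (word>>13) & 0x7 = 6  ←
lvl [8+:5] = (word>>8) & 0x1f = 26
type [7+:1] = (word>>7) & 0x1 = 0
ver [0+:7] = (word>>0) & 0x7f = 36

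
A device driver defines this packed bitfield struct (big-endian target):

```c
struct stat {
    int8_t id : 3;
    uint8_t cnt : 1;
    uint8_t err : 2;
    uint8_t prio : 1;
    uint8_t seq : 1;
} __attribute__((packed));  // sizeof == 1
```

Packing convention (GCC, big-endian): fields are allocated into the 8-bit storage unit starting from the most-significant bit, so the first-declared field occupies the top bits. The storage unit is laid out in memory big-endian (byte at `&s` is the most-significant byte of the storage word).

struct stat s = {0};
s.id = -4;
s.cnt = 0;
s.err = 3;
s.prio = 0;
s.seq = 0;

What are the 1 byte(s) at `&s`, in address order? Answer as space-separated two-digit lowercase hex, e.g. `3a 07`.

8c

id (3b) val=-4 bits=0x4 at bit 5: 0x80
cnt (1b) val=0 bits=0x0 at bit 4: 0x80
err (2b) val=3 bits=0x3 at bit 2: 0x8c
prio (1b) val=0 bits=0x0 at bit 1: 0x8c
seq (1b) val=0 bits=0x0 at bit 0: 0x8c
word = 0x8c → big-endian bytes:
  [0]=0x8c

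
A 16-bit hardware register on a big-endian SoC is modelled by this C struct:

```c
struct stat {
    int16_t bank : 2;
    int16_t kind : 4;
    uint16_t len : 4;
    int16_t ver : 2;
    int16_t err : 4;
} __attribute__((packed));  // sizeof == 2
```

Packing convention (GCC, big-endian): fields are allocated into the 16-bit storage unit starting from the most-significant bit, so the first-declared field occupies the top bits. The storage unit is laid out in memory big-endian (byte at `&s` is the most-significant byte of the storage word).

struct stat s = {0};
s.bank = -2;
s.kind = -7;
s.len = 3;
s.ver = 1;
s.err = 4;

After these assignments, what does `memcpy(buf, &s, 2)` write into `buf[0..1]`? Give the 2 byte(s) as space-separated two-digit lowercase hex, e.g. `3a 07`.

bank:2 = -2 → 0x2 << 14 → word 0x8000
kind:4 = -7 → 0x9 << 10 → word 0xa400
len:4 = 3 → 0x3 << 6 → word 0xa4c0
ver:2 = 1 → 0x1 << 4 → word 0xa4d0
err:4 = 4 → 0x4 << 0 → word 0xa4d4
word = 0xa4d4 → big-endian bytes:
  [0]=0xa4  [1]=0xd4

a4 d4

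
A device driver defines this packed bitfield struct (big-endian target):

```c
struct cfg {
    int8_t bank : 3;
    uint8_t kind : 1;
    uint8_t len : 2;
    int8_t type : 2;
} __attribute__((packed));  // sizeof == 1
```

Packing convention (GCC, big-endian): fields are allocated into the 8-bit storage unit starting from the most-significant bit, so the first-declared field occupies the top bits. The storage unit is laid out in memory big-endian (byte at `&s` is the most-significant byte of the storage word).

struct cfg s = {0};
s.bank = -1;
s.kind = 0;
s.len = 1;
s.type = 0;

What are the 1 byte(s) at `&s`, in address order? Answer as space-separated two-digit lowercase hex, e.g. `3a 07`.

bank:3 = -1 → 0x7 << 5 → word 0xe0
kind:1 = 0 → 0x0 << 4 → word 0xe0
len:2 = 1 → 0x1 << 2 → word 0xe4
type:2 = 0 → 0x0 << 0 → word 0xe4
word = 0xe4 → big-endian bytes:
  [0]=0xe4

e4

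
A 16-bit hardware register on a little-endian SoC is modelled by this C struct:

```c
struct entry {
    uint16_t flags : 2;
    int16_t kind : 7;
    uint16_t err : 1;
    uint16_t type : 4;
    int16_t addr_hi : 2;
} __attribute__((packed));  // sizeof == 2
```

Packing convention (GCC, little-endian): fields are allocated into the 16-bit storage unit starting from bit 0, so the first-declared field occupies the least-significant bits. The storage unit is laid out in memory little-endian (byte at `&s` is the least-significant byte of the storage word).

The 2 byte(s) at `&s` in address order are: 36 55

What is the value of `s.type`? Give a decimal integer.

[0]=0x36 [1]=0x55 (little-endian) → word 0x5536
flags [0+:2] = (word>>0) & 0x3 = 2
kind [2+:7] = (word>>2) & 0x7f = 77
err [9+:1] = (word>>9) & 0x1 = 0
type [10+:4] = (word>>10) & 0xf = 5  ←
addr_hi [14+:2] = (word>>14) & 0x3 = 1

5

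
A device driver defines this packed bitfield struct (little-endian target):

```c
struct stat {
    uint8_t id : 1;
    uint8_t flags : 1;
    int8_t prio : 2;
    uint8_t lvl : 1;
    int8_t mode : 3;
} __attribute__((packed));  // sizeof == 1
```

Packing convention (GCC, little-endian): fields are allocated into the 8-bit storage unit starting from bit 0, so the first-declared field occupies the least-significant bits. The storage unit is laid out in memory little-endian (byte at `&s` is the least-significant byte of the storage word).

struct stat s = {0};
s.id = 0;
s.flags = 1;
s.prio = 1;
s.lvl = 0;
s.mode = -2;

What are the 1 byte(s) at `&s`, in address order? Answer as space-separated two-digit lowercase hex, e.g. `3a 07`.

c6

id:1 = 0 → 0x0 << 0 → word 0x00
flags:1 = 1 → 0x1 << 1 → word 0x02
prio:2 = 1 → 0x1 << 2 → word 0x06
lvl:1 = 0 → 0x0 << 4 → word 0x06
mode:3 = -2 → 0x6 << 5 → word 0xc6
word = 0xc6 → little-endian bytes:
  [0]=0xc6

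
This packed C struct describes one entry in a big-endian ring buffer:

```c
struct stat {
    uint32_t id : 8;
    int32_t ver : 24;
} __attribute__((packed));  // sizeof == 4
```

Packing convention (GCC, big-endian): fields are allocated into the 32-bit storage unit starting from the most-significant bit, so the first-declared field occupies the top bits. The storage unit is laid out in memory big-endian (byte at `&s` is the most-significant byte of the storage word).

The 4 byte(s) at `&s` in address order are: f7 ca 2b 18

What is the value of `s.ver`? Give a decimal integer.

[0]=0xf7 [1]=0xca [2]=0x2b [3]=0x18 (big-endian) → word 0xf7ca2b18
id:8 @ bit 24 → (0xf7ca2b18>>24)&0xff = 0xf7
ver:24 @ bit 0 → (0xf7ca2b18>>0)&0xffffff = 0xca2b18  ←
ver signed 24b, MSB=1: 13249304 - 16777216 = -3527912

-3527912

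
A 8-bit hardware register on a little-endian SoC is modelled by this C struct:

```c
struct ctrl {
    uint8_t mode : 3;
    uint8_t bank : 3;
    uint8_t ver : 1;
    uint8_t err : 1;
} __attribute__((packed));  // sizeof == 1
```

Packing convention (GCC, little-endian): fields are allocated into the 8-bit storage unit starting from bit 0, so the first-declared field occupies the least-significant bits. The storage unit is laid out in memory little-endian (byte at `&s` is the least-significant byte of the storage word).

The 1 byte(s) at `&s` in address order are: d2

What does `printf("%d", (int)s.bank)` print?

2

[0]=0xd2 (little-endian) → word 0xd2
mode:3 @ bit 0 → (0xd2>>0)&0x7 = 0x2
bank:3 @ bit 3 → (0xd2>>3)&0x7 = 0x2  ←
ver:1 @ bit 6 → (0xd2>>6)&0x1 = 0x1
err:1 @ bit 7 → (0xd2>>7)&0x1 = 0x1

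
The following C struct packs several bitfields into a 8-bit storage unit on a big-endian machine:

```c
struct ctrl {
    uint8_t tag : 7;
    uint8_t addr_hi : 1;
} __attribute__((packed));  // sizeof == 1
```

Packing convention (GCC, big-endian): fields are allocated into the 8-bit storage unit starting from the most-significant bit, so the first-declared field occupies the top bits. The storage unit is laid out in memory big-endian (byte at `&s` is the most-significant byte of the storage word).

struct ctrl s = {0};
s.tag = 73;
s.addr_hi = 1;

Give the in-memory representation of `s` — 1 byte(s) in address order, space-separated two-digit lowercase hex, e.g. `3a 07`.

[1+:7] tag=73 & 0x7f = 0x49; word=0x92
[0+:1] addr_hi=1 & 0x1 = 0x1; word=0x93
word = 0x93 → big-endian bytes:
  [0]=0x93

93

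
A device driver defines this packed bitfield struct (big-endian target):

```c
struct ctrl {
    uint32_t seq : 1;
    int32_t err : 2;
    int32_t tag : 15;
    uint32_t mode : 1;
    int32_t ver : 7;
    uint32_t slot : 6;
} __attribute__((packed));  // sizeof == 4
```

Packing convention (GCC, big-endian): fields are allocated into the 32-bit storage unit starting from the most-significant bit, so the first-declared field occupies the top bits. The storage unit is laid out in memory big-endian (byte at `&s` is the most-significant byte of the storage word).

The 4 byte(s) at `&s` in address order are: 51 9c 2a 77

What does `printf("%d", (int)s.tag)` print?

[0]=0x51 [1]=0x9c [2]=0x2a [3]=0x77 (big-endian) → word 0x519c2a77
seq [31+:1] = (word>>31) & 0x1 = 0
err [29+:2] = (word>>29) & 0x3 = 2
tag [14+:15] = (word>>14) & 0x7fff = 18032  ←
mode [13+:1] = (word>>13) & 0x1 = 1
ver [6+:7] = (word>>6) & 0x7f = 41
slot [0+:6] = (word>>0) & 0x3f = 55
tag signed 15b, MSB=1: 18032 - 32768 = -14736

-14736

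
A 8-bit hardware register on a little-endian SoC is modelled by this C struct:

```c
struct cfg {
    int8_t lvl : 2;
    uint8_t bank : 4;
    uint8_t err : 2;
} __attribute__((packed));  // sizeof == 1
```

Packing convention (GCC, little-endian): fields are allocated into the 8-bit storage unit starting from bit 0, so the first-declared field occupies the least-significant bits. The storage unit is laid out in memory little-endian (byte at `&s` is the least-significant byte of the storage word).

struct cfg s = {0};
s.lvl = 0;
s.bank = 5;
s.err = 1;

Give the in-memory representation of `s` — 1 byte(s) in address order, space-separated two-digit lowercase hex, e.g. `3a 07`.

54

lvl (2b) val=0 bits=0x0 at bit 0: 0x00
bank (4b) val=5 bits=0x5 at bit 2: 0x14
err (2b) val=1 bits=0x1 at bit 6: 0x54
word = 0x54 → little-endian bytes:
  [0]=0x54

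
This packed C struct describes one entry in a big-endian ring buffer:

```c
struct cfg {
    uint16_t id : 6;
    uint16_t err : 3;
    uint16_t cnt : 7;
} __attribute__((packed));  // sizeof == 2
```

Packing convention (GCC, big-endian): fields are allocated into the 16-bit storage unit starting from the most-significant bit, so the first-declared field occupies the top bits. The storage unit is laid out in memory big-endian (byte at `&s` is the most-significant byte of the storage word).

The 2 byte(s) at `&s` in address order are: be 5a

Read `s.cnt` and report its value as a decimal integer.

90

[0]=0xbe [1]=0x5a (big-endian) → word 0xbe5a
id [10+:6] = (word>>10) & 0x3f = 47
err [7+:3] = (word>>7) & 0x7 = 4
cnt [0+:7] = (word>>0) & 0x7f = 90  ←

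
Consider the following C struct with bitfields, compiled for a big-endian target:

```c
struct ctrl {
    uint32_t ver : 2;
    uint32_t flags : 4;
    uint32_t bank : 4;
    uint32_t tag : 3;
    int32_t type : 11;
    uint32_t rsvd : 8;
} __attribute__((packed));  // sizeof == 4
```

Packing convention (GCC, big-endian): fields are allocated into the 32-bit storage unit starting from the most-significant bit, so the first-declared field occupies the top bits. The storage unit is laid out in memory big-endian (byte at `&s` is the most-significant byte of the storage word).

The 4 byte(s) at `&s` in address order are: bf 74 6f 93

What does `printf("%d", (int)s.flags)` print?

15

[0]=0xbf [1]=0x74 [2]=0x6f [3]=0x93 (big-endian) → word 0xbf746f93
ver:2 @ bit 30 → (0xbf746f93>>30)&0x3 = 0x2
flags:4 @ bit 26 → (0xbf746f93>>26)&0xf = 0xf  ←
bank:4 @ bit 22 → (0xbf746f93>>22)&0xf = 0xd
tag:3 @ bit 19 → (0xbf746f93>>19)&0x7 = 0x6
type:11 @ bit 8 → (0xbf746f93>>8)&0x7ff = 0x46f
rsvd:8 @ bit 0 → (0xbf746f93>>0)&0xff = 0x93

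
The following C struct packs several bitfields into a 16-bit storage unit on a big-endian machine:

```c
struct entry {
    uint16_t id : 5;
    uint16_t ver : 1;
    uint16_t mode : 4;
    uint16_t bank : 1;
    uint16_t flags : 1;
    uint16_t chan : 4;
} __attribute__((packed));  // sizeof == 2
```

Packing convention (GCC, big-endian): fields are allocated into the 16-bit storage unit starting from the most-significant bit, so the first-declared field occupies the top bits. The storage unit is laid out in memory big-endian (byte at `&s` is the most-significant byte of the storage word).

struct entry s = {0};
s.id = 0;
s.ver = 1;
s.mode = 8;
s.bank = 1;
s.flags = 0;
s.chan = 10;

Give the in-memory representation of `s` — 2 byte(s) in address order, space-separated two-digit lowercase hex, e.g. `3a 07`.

06 2a

id:5 = 0 → 0x0 << 11 → word 0x0000
ver:1 = 1 → 0x1 << 10 → word 0x0400
mode:4 = 8 → 0x8 << 6 → word 0x0600
bank:1 = 1 → 0x1 << 5 → word 0x0620
flags:1 = 0 → 0x0 << 4 → word 0x0620
chan:4 = 10 → 0xa << 0 → word 0x062a
word = 0x062a → big-endian bytes:
  [0]=0x06  [1]=0x2a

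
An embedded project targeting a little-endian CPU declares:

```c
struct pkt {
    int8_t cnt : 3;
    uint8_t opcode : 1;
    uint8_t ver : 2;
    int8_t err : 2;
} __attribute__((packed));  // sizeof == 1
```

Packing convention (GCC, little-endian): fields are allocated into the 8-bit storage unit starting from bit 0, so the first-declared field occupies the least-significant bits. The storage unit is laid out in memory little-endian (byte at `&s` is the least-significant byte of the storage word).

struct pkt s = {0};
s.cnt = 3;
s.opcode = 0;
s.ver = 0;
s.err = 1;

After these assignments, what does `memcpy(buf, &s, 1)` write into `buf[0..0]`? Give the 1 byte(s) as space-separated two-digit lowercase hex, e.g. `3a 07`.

[0+:3] cnt=3 & 0x7 = 0x3; word=0x03
[3+:1] opcode=0 & 0x1 = 0x0; word=0x03
[4+:2] ver=0 & 0x3 = 0x0; word=0x03
[6+:2] err=1 & 0x3 = 0x1; word=0x43
word = 0x43 → little-endian bytes:
  [0]=0x43

43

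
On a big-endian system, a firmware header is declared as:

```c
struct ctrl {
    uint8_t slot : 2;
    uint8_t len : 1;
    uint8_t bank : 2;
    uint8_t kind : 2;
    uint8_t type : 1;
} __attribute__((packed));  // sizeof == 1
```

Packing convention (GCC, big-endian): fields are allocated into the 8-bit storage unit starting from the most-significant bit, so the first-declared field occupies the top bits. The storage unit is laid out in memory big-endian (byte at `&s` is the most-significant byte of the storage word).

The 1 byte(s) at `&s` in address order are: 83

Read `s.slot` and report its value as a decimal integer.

[0]=0x83 (big-endian) → word 0x83
slot [6+:2] = (word>>6) & 0x3 = 2  ←
len [5+:1] = (word>>5) & 0x1 = 0
bank [3+:2] = (word>>3) & 0x3 = 0
kind [1+:2] = (word>>1) & 0x3 = 1
type [0+:1] = (word>>0) & 0x1 = 1

2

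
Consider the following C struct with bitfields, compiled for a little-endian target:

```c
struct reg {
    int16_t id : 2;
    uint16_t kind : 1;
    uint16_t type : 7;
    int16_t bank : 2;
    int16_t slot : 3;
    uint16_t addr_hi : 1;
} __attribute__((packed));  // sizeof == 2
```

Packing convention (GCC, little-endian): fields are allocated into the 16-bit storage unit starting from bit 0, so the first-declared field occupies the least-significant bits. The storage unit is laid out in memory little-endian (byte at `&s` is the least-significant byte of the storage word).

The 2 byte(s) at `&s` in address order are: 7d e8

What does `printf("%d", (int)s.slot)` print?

[0]=0x7d [1]=0xe8 (little-endian) → word 0xe87d
id [0+:2] = (word>>0) & 0x3 = 1
kind [2+:1] = (word>>2) & 0x1 = 1
type [3+:7] = (word>>3) & 0x7f = 15
bank [10+:2] = (word>>10) & 0x3 = 2
slot [12+:3] = (word>>12) & 0x7 = 6  ←
addr_hi [15+:1] = (word>>15) & 0x1 = 1
slot signed 3b, MSB=1: 6 - 8 = -2

-2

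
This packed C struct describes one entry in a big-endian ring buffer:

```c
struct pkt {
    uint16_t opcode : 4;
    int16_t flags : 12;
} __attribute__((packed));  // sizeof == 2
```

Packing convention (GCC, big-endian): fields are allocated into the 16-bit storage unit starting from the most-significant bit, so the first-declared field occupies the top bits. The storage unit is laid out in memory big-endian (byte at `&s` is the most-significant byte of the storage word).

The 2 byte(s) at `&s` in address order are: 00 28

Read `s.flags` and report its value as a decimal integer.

[0]=0x00 [1]=0x28 (big-endian) → word 0x0028
opcode:4 @ bit 12 → (0x0028>>12)&0xf = 0x0
flags:12 @ bit 0 → (0x0028>>0)&0xfff = 0x28  ←
flags signed 12b, MSB=0: value = 40

40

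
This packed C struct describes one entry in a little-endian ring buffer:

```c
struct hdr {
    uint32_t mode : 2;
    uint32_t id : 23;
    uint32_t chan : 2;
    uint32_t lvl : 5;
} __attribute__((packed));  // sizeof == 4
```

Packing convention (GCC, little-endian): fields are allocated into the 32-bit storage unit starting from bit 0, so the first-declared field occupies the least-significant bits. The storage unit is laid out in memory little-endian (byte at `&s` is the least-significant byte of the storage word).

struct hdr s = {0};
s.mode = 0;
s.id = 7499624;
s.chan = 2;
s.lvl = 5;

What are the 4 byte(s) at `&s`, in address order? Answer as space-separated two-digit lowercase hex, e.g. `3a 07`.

mode:2 = 0 → 0x0 << 0 → word 0x00000000
id:23 = 7499624 → 0x726f68 << 2 → word 0x01c9bda0
chan:2 = 2 → 0x2 << 25 → word 0x05c9bda0
lvl:5 = 5 → 0x5 << 27 → word 0x2dc9bda0
word = 0x2dc9bda0 → little-endian bytes:
  [0]=0xa0  [1]=0xbd  [2]=0xc9  [3]=0x2d

a0 bd c9 2d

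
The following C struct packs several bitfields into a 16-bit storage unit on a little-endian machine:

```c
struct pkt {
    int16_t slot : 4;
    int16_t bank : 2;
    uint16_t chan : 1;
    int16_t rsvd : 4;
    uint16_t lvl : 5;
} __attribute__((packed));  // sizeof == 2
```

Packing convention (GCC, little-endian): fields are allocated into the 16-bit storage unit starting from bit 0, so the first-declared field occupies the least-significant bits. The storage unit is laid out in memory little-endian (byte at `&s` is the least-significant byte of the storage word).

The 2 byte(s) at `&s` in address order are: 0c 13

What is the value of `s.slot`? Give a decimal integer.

-4

[0]=0x0c [1]=0x13 (little-endian) → word 0x130c
slot:4 @ bit 0 → (0x130c>>0)&0xf = 0xc  ←
bank:2 @ bit 4 → (0x130c>>4)&0x3 = 0x0
chan:1 @ bit 6 → (0x130c>>6)&0x1 = 0x0
rsvd:4 @ bit 7 → (0x130c>>7)&0xf = 0x6
lvl:5 @ bit 11 → (0x130c>>11)&0x1f = 0x2
slot signed 4b, MSB=1: 12 - 16 = -4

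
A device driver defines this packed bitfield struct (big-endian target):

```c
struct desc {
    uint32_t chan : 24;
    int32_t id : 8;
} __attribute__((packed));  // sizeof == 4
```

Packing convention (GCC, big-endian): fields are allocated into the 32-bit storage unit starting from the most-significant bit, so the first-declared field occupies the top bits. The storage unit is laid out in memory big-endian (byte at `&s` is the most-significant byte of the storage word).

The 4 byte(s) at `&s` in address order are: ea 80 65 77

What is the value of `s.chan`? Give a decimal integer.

15368293

[0]=0xea [1]=0x80 [2]=0x65 [3]=0x77 (big-endian) → word 0xea806577
chan [8+:24] = (word>>8) & 0xffffff = 15368293  ←
id [0+:8] = (word>>0) & 0xff = 119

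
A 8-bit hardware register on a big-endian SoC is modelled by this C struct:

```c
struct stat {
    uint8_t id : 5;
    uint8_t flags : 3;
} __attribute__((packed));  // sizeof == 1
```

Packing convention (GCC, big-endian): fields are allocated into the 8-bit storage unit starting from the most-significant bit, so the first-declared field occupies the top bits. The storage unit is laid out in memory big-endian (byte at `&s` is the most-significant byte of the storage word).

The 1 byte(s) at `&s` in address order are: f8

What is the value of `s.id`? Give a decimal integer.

[0]=0xf8 (big-endian) → word 0xf8
id:5 @ bit 3 → (0xf8>>3)&0x1f = 0x1f  ←
flags:3 @ bit 0 → (0xf8>>0)&0x7 = 0x0

31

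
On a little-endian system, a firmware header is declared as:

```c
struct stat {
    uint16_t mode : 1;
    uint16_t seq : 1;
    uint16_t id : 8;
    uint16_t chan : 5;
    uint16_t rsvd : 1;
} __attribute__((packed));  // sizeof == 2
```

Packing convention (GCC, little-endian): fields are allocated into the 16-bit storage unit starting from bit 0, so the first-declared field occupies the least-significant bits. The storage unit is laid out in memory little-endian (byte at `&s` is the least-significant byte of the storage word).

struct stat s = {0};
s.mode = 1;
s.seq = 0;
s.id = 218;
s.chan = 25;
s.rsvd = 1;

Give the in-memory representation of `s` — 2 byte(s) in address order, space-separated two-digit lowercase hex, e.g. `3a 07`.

mode (1b) val=1 bits=0x1 at bit 0: 0x0001
seq (1b) val=0 bits=0x0 at bit 1: 0x0001
id (8b) val=218 bits=0xda at bit 2: 0x0369
chan (5b) val=25 bits=0x19 at bit 10: 0x6769
rsvd (1b) val=1 bits=0x1 at bit 15: 0xe769
word = 0xe769 → little-endian bytes:
  [0]=0x69  [1]=0xe7

69 e7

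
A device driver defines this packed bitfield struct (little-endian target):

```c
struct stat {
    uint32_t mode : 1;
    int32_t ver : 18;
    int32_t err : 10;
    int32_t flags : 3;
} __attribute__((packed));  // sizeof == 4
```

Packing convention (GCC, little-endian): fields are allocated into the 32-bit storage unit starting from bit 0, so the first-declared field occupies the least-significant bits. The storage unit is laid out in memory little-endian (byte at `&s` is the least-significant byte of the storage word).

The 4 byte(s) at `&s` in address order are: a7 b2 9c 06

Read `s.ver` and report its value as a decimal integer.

-108205

[0]=0xa7 [1]=0xb2 [2]=0x9c [3]=0x06 (little-endian) → word 0x069cb2a7
mode [0+:1] = (word>>0) & 0x1 = 1
ver [1+:18] = (word>>1) & 0x3ffff = 153939  ←
err [19+:10] = (word>>19) & 0x3ff = 211
flags [29+:3] = (word>>29) & 0x7 = 0
ver signed 18b, MSB=1: 153939 - 262144 = -108205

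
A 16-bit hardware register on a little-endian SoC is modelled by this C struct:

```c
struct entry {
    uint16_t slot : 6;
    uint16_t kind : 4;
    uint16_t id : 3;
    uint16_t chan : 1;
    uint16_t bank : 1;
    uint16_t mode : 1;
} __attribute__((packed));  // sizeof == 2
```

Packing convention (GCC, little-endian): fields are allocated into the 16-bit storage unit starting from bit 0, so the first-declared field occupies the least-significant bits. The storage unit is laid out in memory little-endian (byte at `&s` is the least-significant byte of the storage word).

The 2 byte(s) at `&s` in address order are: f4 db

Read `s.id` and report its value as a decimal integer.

[0]=0xf4 [1]=0xdb (little-endian) → word 0xdbf4
slot:6 @ bit 0 → (0xdbf4>>0)&0x3f = 0x34
kind:4 @ bit 6 → (0xdbf4>>6)&0xf = 0xf
id:3 @ bit 10 → (0xdbf4>>10)&0x7 = 0x6  ←
chan:1 @ bit 13 → (0xdbf4>>13)&0x1 = 0x0
bank:1 @ bit 14 → (0xdbf4>>14)&0x1 = 0x1
mode:1 @ bit 15 → (0xdbf4>>15)&0x1 = 0x1

6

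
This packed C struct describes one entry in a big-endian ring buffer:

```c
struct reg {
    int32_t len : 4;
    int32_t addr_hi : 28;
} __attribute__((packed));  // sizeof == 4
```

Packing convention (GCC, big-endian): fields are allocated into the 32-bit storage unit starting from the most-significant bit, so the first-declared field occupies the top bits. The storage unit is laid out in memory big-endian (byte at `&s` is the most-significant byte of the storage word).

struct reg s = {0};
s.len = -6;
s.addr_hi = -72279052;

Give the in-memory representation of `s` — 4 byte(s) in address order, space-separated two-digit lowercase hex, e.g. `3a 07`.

ab b1 1b f4

len (4b) val=-6 bits=0xa at bit 28: 0xa0000000
addr_hi (28b) val=-72279052 bits=0xbb11bf4 at bit 0: 0xabb11bf4
word = 0xabb11bf4 → big-endian bytes:
  [0]=0xab  [1]=0xb1  [2]=0x1b  [3]=0xf4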